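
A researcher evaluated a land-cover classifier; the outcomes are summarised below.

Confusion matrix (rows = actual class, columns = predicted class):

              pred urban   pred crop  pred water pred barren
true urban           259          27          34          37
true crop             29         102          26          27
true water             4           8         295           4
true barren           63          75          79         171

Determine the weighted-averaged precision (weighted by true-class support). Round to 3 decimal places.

0.676

Per-class precision (TP/(TP+FP)):
  urban: TP=259, FP=29+4+63=96 → 259/355 = 0.7296
  crop: TP=102, FP=27+8+75=110 → 102/212 = 0.4811
  water: TP=295, FP=34+26+79=139 → 295/434 = 0.6797
  barren: TP=171, FP=37+27+4=68 → 171/239 = 0.7155
Weighted-precision = Σ (supportᵢ/N)·precisionᵢ with N=1240: (357/1240)·0.7296 + (184/1240)·0.4811 + (311/1240)·0.6797 + (388/1240)·0.7155 = 0.676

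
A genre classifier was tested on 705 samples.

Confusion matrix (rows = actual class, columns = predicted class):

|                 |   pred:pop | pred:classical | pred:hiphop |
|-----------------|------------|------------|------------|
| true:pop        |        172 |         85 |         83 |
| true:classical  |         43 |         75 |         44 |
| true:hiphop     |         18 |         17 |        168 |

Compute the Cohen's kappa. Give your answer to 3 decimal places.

0.379

Observed agreement pₒ = trace/N = 415/705 = 0.5887
Expected agreement pₑ = Σ (rowᵢ·colᵢ)/N² = (340·233 + 162·177 + 203·295)/705² = 0.3376
κ = (pₒ − pₑ)/(1 − pₑ) = (0.5887 − 0.3376)/(1 − 0.3376) = 0.379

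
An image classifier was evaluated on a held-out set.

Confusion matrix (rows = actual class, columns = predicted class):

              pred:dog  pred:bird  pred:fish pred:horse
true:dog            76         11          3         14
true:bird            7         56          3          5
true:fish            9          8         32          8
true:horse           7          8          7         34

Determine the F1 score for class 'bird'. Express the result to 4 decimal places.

Treat 'bird' as positive and all other classes as negative.
F1 score = 2·TP/(2·TP+FP+FN).
bird: TP=56, FP=11+8+8=27, FN=7+3+5=15 → 112/154 = 0.72727

0.7273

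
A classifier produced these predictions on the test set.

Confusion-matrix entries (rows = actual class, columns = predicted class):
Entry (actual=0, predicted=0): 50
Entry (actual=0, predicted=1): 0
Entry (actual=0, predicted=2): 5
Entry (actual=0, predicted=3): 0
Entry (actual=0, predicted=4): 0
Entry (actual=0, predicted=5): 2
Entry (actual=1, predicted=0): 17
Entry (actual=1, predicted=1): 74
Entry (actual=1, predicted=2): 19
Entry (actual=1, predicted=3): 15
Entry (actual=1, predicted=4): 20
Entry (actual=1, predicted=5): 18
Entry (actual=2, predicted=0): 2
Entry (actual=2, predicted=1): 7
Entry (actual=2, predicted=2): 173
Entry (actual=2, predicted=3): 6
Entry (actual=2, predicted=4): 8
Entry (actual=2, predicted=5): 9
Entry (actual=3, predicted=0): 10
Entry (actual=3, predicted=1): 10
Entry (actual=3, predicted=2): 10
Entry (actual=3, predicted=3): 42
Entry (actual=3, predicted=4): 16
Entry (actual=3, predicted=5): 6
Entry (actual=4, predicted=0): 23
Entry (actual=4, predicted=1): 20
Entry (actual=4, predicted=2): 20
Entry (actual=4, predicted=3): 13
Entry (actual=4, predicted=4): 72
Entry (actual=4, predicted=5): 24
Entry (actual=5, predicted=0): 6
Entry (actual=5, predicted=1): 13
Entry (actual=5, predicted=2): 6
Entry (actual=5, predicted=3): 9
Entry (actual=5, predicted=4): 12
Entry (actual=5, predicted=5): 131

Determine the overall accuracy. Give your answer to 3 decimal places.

Accuracy = trace / total = (50+74+173+42+72+131=542) / 868 = 542/868 = 0.624

0.624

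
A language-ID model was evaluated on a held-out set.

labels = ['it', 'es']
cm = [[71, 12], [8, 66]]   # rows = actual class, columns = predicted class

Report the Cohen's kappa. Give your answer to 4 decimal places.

Observed agreement pₒ = trace/N = 137/157 = 0.87261
Expected agreement pₑ = Σ (rowᵢ·colᵢ)/N² = (83·79 + 74·78)/157² = 0.50018
κ = (pₒ − pₑ)/(1 − pₑ) = (0.87261 − 0.50018)/(1 − 0.50018) = 0.7451

0.7451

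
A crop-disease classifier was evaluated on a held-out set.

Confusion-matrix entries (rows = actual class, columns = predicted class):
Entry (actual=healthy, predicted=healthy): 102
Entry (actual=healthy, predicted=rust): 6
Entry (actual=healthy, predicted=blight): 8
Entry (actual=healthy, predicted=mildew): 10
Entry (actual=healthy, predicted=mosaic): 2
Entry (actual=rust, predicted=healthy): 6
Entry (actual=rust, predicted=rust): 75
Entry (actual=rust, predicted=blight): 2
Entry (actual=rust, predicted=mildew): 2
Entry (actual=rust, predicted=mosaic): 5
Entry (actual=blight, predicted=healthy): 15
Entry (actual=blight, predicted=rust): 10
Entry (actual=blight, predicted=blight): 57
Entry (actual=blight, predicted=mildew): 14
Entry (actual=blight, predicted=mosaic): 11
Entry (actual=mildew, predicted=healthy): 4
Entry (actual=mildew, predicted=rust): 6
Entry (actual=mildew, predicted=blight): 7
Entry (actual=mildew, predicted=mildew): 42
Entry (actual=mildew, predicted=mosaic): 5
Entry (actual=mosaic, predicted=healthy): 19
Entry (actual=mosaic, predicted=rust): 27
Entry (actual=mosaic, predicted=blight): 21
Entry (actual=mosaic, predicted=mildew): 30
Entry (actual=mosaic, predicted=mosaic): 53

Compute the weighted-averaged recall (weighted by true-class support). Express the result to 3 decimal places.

0.610

Per-class recall (TP/(TP+FN)):
  healthy: TP=102, FN=6+8+10+2=26 → 102/128 = 0.7969
  rust: TP=75, FN=6+2+2+5=15 → 75/90 = 0.8333
  blight: TP=57, FN=15+10+14+11=50 → 57/107 = 0.5327
  mildew: TP=42, FN=4+6+7+5=22 → 42/64 = 0.6563
  mosaic: TP=53, FN=19+27+21+30=97 → 53/150 = 0.3533
Weighted-recall = Σ (supportᵢ/N)·recallᵢ with N=539: (128/539)·0.7969 + (90/539)·0.8333 + (107/539)·0.5327 + (64/539)·0.6563 + (150/539)·0.3533 = 0.610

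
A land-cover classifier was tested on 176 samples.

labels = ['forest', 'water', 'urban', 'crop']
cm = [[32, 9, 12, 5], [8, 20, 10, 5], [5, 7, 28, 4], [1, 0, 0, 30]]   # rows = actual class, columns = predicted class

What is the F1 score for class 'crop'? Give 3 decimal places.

0.800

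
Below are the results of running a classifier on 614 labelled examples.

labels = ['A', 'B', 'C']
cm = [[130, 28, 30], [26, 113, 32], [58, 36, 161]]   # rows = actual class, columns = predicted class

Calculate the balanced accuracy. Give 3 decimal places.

0.661

Balanced accuracy = mean of per-class recall.
  A: recall = 130/188 = 0.6915
  B: recall = 113/171 = 0.6608
  C: recall = 161/255 = 0.6314
Mean = (0.6915 + 0.6608 + 0.6314) / 3 = 0.661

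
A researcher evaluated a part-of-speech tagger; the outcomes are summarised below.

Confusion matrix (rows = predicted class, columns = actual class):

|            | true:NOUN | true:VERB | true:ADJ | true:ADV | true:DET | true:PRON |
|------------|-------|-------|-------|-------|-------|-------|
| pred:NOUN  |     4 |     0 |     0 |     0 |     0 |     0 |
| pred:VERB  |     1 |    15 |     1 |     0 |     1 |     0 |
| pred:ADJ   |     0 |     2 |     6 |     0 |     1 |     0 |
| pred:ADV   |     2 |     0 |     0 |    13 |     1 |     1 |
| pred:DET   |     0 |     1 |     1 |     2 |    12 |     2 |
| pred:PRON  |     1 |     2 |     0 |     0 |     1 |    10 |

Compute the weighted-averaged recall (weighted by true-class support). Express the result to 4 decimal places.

Per-class recall (TP/(TP+FN)):
  NOUN: TP=4, FN=1+0+2+0+1=4 → 4/8 = 0.50000
  VERB: TP=15, FN=0+2+0+1+2=5 → 15/20 = 0.75000
  ADJ: TP=6, FN=0+1+0+1+0=2 → 6/8 = 0.75000
  ADV: TP=13, FN=0+0+0+2+0=2 → 13/15 = 0.86667
  DET: TP=12, FN=0+1+1+1+1=4 → 12/16 = 0.75000
  PRON: TP=10, FN=0+0+0+1+2=3 → 10/13 = 0.76923
Weighted-recall = Σ (supportᵢ/N)·recallᵢ with N=80: (8/80)·0.50000 + (20/80)·0.75000 + (8/80)·0.75000 + (15/80)·0.86667 + (16/80)·0.75000 + (13/80)·0.76923 = 0.7500

0.7500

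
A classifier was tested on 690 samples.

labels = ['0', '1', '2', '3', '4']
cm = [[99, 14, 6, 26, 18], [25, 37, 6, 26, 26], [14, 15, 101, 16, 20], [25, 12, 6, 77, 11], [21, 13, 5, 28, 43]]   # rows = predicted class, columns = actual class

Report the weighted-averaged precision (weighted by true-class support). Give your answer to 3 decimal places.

0.526

Per-class precision (TP/(TP+FP)):
  0: TP=99, FP=14+6+26+18=64 → 99/163 = 0.6074
  1: TP=37, FP=25+6+26+26=83 → 37/120 = 0.3083
  2: TP=101, FP=14+15+16+20=65 → 101/166 = 0.6084
  3: TP=77, FP=25+12+6+11=54 → 77/131 = 0.5878
  4: TP=43, FP=21+13+5+28=67 → 43/110 = 0.3909
Weighted-precision = Σ (supportᵢ/N)·precisionᵢ with N=690: (184/690)·0.6074 + (91/690)·0.3083 + (124/690)·0.6084 + (173/690)·0.5878 + (118/690)·0.3909 = 0.526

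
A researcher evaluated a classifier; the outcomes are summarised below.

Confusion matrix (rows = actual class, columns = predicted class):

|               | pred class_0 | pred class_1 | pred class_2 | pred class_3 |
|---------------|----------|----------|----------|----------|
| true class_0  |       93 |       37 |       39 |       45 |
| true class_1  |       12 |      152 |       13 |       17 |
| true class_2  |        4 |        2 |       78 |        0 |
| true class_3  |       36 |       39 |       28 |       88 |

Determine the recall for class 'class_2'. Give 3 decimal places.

0.929

recall = TP/(TP+FN).
class_2: TP=78, FN=4+2+0=6 → 78/84 = 0.9286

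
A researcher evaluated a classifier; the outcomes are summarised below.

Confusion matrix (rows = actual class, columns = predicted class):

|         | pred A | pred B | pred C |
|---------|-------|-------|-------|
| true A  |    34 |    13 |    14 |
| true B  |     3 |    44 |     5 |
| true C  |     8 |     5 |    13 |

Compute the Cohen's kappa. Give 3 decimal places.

0.467

Observed agreement pₒ = trace/N = 91/139 = 0.6547
Expected agreement pₑ = Σ (rowᵢ·colᵢ)/N² = (61·45 + 52·62 + 26·32)/139² = 0.3520
κ = (pₒ − pₑ)/(1 − pₑ) = (0.6547 − 0.3520)/(1 − 0.3520) = 0.467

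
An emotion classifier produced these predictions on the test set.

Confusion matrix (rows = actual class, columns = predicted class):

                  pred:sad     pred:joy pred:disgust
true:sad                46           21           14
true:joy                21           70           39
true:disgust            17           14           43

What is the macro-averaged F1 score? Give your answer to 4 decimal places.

0.5531

Per-class F1 score (2·TP/(2·TP+FP+FN)):
  sad: TP=46, FP=21+17=38, FN=21+14=35 → 92/165 = 0.55758
  joy: TP=70, FP=21+14=35, FN=21+39=60 → 140/235 = 0.59574
  disgust: TP=43, FP=14+39=53, FN=17+14=31 → 86/170 = 0.50588
Macro-F1 score = mean = (0.55758 + 0.59574 + 0.50588) / 3 = 0.5531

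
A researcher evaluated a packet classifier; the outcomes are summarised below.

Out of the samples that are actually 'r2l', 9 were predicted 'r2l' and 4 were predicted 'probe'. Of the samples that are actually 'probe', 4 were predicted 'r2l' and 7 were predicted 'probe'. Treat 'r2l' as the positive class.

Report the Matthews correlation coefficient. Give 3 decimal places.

0.329

MCC = (TP·TN − FP·FN) / √((TP+FP)(TP+FN)(TN+FP)(TN+FN))
Numerator = 9·7 − 4·4 = 47
Denominator = √(13·13·11·11) = √20449 = 143.0000
MCC = 47 / 143.0000 = 0.329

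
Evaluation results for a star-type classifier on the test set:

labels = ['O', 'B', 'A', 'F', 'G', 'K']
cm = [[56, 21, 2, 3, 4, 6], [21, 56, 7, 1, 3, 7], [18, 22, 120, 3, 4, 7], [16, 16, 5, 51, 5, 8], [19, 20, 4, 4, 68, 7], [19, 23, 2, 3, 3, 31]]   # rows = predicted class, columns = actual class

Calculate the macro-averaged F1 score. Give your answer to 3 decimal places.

0.560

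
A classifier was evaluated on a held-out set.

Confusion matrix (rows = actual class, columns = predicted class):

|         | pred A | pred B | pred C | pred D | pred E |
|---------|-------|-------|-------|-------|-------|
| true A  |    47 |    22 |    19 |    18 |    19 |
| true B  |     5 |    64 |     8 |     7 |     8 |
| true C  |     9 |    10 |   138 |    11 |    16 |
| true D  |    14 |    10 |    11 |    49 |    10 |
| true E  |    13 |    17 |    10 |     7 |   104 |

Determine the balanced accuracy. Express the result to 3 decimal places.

Balanced accuracy = mean of per-class recall.
  A: recall = 47/125 = 0.3760
  B: recall = 64/92 = 0.6957
  C: recall = 138/184 = 0.7500
  D: recall = 49/94 = 0.5213
  E: recall = 104/151 = 0.6887
Mean = (0.3760 + 0.6957 + 0.7500 + 0.5213 + 0.6887) / 5 = 0.606

0.606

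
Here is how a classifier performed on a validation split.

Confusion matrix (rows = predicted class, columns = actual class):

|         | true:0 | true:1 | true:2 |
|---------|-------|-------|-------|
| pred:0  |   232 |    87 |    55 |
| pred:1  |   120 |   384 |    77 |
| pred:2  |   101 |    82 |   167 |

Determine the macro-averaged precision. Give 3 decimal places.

Per-class precision (TP/(TP+FP)):
  0: TP=232, FP=87+55=142 → 232/374 = 0.6203
  1: TP=384, FP=120+77=197 → 384/581 = 0.6609
  2: TP=167, FP=101+82=183 → 167/350 = 0.4771
Macro-precision = mean = (0.6203 + 0.6609 + 0.4771) / 3 = 0.586

0.586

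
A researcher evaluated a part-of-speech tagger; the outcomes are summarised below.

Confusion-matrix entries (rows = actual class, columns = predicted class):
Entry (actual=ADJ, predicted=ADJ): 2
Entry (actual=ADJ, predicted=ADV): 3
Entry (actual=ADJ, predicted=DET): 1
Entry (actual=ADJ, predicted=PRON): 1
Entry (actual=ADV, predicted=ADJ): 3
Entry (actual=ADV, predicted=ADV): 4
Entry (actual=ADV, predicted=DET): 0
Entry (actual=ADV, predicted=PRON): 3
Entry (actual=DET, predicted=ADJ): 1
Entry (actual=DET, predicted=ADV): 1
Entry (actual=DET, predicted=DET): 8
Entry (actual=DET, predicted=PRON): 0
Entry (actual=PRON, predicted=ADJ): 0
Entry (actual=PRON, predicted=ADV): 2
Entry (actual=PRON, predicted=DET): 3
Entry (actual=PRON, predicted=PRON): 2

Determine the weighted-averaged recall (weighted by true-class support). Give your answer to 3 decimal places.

0.471

Per-class recall (TP/(TP+FN)):
  ADJ: TP=2, FN=3+1+1=5 → 2/7 = 0.2857
  ADV: TP=4, FN=3+0+3=6 → 4/10 = 0.4000
  DET: TP=8, FN=1+1+0=2 → 8/10 = 0.8000
  PRON: TP=2, FN=0+2+3=5 → 2/7 = 0.2857
Weighted-recall = Σ (supportᵢ/N)·recallᵢ with N=34: (7/34)·0.2857 + (10/34)·0.4000 + (10/34)·0.8000 + (7/34)·0.2857 = 0.471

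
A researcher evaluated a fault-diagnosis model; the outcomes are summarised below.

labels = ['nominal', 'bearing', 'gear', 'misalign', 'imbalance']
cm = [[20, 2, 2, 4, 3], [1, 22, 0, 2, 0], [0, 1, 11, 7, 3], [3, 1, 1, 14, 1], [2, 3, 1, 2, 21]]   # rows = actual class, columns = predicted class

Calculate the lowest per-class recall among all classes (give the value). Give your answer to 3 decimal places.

Per-class recall (TP/(TP+FN)):
  nominal: TP=20, FN=2+2+4+3=11 → 20/31 = 0.6452
  bearing: TP=22, FN=1+0+2+0=3 → 22/25 = 0.8800
  gear: TP=11, FN=0+1+7+3=11 → 11/22 = 0.5000
  misalign: TP=14, FN=3+1+1+1=6 → 14/20 = 0.7000
  imbalance: TP=21, FN=2+3+1+2=8 → 21/29 = 0.7241
Lowest is class 'gear' with recall = 0.500.

0.500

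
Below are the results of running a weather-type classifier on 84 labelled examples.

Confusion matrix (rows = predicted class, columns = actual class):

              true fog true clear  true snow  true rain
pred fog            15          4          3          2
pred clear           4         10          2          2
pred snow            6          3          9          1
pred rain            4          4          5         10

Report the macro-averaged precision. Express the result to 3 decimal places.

0.522

Per-class precision (TP/(TP+FP)):
  fog: TP=15, FP=4+3+2=9 → 15/24 = 0.6250
  clear: TP=10, FP=4+2+2=8 → 10/18 = 0.5556
  snow: TP=9, FP=6+3+1=10 → 9/19 = 0.4737
  rain: TP=10, FP=4+4+5=13 → 10/23 = 0.4348
Macro-precision = mean = (0.6250 + 0.5556 + 0.4737 + 0.4348) / 4 = 0.522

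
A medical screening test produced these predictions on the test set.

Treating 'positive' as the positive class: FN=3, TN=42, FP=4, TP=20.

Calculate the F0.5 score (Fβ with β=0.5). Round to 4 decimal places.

Fβ = (1+β²)·TP / ((1+β²)·TP + β²·FN + FP), with β²=1/4
= 1.25·20 / (1.25·20 + 0.25·3 + 4) = 0.8403

0.8403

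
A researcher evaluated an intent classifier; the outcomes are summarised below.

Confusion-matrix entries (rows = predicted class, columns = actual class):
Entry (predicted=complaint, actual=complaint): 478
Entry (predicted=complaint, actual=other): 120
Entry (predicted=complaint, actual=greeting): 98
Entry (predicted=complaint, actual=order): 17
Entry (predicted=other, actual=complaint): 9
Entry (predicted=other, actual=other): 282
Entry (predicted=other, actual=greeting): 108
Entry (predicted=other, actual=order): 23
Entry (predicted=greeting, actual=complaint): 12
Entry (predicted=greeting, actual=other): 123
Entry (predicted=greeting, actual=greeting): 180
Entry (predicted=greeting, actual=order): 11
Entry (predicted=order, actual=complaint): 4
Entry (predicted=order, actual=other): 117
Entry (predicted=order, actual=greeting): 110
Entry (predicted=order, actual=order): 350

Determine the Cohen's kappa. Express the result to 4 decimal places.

Observed agreement pₒ = trace/N = 1290/2042 = 0.63173
Expected agreement pₑ = Σ (rowᵢ·colᵢ)/N² = (503·713 + 642·422 + 496·326 + 401·581)/2042² = 0.24564
κ = (pₒ − pₑ)/(1 − pₑ) = (0.63173 − 0.24564)/(1 − 0.24564) = 0.5118

0.5118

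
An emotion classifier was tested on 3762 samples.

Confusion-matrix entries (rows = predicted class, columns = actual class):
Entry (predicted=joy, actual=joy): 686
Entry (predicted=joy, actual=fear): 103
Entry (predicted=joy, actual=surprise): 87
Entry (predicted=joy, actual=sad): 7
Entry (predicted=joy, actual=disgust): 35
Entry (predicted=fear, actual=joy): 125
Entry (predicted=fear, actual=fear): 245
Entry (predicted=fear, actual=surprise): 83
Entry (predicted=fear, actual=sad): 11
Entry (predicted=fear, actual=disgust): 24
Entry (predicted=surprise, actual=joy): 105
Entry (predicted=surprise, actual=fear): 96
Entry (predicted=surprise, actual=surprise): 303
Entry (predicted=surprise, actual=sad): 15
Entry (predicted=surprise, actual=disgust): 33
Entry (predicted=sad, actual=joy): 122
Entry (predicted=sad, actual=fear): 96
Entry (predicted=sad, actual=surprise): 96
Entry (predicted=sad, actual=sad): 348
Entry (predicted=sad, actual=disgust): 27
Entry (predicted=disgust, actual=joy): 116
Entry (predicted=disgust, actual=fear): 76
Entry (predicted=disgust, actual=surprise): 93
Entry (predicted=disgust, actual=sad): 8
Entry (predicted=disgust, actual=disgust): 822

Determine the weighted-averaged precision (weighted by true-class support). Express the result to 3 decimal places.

0.645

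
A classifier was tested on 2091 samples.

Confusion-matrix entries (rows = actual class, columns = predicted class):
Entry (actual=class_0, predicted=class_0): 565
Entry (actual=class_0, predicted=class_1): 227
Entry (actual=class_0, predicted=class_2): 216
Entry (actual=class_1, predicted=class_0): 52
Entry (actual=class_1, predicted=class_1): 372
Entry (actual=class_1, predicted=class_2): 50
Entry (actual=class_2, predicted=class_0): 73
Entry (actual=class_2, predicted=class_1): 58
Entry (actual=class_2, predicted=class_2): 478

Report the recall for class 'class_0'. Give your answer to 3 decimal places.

0.561

Treat 'class_0' as positive and all other classes as negative.
recall = TP/(TP+FN).
class_0: TP=565, FN=227+216=443 → 565/1008 = 0.5605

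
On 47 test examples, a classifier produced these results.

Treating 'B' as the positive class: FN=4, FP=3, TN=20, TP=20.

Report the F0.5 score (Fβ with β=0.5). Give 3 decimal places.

Fβ = (1+β²)·TP / ((1+β²)·TP + β²·FN + FP), with β²=1/4
= 1.25·20 / (1.25·20 + 0.25·4 + 3) = 0.862

0.862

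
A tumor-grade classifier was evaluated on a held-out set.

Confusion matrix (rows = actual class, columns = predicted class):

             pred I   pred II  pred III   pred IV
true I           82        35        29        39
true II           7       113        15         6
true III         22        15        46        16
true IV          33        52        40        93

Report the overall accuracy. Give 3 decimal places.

Accuracy = trace / total = (82+113+46+93=334) / 643 = 334/643 = 0.519

0.519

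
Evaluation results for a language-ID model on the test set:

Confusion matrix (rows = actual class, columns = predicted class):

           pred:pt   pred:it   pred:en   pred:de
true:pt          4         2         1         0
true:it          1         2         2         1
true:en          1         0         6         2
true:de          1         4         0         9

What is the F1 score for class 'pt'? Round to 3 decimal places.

0.571

F1 score = 2·TP/(2·TP+FP+FN).
pt: TP=4, FP=1+1+1=3, FN=2+1+0=3 → 8/14 = 0.5714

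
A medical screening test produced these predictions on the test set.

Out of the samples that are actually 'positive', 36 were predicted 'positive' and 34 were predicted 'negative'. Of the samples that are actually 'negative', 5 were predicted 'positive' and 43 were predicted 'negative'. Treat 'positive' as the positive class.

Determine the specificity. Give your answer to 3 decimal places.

0.896

Specificity = TN/(TN+FP) = 43/(43+5) = 0.896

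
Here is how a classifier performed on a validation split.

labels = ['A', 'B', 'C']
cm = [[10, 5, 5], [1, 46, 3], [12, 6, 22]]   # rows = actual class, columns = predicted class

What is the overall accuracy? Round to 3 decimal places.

0.709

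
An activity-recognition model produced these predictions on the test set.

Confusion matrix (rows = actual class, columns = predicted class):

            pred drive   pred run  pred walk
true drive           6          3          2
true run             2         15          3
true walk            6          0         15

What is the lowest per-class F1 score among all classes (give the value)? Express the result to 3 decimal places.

0.480

Per-class F1 score (2·TP/(2·TP+FP+FN)):
  drive: TP=6, FP=2+6=8, FN=3+2=5 → 12/25 = 0.4800
  run: TP=15, FP=3+0=3, FN=2+3=5 → 30/38 = 0.7895
  walk: TP=15, FP=2+3=5, FN=6+0=6 → 30/41 = 0.7317
Lowest is class 'drive' with F1 score = 0.480.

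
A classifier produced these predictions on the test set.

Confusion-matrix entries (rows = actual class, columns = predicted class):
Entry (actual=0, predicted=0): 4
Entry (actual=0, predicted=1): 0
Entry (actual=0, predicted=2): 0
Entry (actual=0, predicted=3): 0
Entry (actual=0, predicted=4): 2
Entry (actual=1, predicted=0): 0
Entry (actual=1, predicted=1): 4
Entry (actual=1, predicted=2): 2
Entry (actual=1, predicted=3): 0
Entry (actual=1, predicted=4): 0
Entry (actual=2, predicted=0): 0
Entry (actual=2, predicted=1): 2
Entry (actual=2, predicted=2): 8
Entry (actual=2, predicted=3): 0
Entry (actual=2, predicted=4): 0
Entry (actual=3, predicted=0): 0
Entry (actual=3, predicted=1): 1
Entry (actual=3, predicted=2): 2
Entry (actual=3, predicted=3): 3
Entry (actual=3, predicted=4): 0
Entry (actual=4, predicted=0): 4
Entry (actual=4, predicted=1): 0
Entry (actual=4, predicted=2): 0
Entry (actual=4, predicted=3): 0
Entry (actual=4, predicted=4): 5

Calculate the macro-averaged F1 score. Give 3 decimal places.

0.641

Per-class F1 score (2·TP/(2·TP+FP+FN)):
  0: TP=4, FP=0+0+0+4=4, FN=0+0+0+2=2 → 8/14 = 0.5714
  1: TP=4, FP=0+2+1+0=3, FN=0+2+0+0=2 → 8/13 = 0.6154
  2: TP=8, FP=0+2+2+0=4, FN=0+2+0+0=2 → 16/22 = 0.7273
  3: TP=3, FP=0+0+0+0=0, FN=0+1+2+0=3 → 6/9 = 0.6667
  4: TP=5, FP=2+0+0+0=2, FN=4+0+0+0=4 → 10/16 = 0.6250
Macro-F1 score = mean = (0.5714 + 0.6154 + 0.7273 + 0.6667 + 0.6250) / 5 = 0.641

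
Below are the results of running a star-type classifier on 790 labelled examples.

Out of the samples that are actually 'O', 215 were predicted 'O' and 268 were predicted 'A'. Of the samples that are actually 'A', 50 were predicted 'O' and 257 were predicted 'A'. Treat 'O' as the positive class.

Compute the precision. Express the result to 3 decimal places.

Precision = TP/(TP+FP) = 215/(215+50) = 215/265 = 0.811

0.811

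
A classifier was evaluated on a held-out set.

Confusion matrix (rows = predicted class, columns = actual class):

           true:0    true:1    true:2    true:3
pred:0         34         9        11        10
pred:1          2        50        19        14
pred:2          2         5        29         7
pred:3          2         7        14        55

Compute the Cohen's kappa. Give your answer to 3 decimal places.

Observed agreement pₒ = trace/N = 168/270 = 0.6222
Expected agreement pₑ = Σ (rowᵢ·colᵢ)/N² = (40·64 + 71·85 + 73·43 + 86·78)/270² = 0.2530
κ = (pₒ − pₑ)/(1 − pₑ) = (0.6222 − 0.2530)/(1 − 0.2530) = 0.494

0.494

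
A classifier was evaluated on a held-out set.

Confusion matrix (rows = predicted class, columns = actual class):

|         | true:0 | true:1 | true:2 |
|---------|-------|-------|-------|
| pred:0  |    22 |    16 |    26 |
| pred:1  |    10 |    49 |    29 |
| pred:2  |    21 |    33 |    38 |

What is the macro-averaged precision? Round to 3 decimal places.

Per-class precision (TP/(TP+FP)):
  0: TP=22, FP=16+26=42 → 22/64 = 0.3438
  1: TP=49, FP=10+29=39 → 49/88 = 0.5568
  2: TP=38, FP=21+33=54 → 38/92 = 0.4130
Macro-precision = mean = (0.3438 + 0.5568 + 0.4130) / 3 = 0.438

0.438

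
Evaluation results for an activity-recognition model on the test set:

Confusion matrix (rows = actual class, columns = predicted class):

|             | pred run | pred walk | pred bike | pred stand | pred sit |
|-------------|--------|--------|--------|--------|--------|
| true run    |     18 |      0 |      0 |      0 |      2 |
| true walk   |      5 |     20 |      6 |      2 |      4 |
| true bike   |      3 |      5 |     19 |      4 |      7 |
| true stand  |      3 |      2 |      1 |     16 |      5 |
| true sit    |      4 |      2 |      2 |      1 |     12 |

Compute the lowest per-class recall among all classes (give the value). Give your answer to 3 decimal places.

Per-class recall (TP/(TP+FN)):
  run: TP=18, FN=0+0+0+2=2 → 18/20 = 0.9000
  walk: TP=20, FN=5+6+2+4=17 → 20/37 = 0.5405
  bike: TP=19, FN=3+5+4+7=19 → 19/38 = 0.5000
  stand: TP=16, FN=3+2+1+5=11 → 16/27 = 0.5926
  sit: TP=12, FN=4+2+2+1=9 → 12/21 = 0.5714
Lowest is class 'bike' with recall = 0.500.

0.500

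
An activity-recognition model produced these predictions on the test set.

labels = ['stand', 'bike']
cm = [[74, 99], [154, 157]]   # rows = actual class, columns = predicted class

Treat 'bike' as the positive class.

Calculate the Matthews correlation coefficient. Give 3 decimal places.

-0.065

MCC = (TP·TN − FP·FN) / √((TP+FP)(TP+FN)(TN+FP)(TN+FN))
Numerator = 157·74 − 99·154 = -3628
Denominator = √(256·311·173·228) = √3140373504 = 56039.0355
MCC = -3628 / 56039.0355 = -0.065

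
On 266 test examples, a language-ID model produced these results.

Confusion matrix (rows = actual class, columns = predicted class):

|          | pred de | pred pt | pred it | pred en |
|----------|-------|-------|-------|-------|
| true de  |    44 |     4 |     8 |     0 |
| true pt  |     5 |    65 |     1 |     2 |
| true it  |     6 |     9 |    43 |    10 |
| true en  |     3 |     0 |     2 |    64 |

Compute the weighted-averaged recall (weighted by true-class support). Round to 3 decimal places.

Per-class recall (TP/(TP+FN)):
  de: TP=44, FN=4+8+0=12 → 44/56 = 0.7857
  pt: TP=65, FN=5+1+2=8 → 65/73 = 0.8904
  it: TP=43, FN=6+9+10=25 → 43/68 = 0.6324
  en: TP=64, FN=3+0+2=5 → 64/69 = 0.9275
Weighted-recall = Σ (supportᵢ/N)·recallᵢ with N=266: (56/266)·0.7857 + (73/266)·0.8904 + (68/266)·0.6324 + (69/266)·0.9275 = 0.812

0.812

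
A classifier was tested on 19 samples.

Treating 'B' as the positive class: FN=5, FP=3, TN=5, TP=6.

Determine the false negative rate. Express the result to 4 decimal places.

FNR = FN/(FN+TP) = 5/(5+6) = 0.4545

0.4545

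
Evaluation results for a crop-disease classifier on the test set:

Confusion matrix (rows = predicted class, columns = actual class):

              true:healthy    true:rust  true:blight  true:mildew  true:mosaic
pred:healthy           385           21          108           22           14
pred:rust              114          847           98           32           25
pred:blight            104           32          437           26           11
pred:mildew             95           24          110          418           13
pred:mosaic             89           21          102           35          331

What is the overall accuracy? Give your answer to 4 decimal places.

0.6881

Accuracy = trace / total = (385+847+437+418+331=2418) / 3514 = 2418/3514 = 0.6881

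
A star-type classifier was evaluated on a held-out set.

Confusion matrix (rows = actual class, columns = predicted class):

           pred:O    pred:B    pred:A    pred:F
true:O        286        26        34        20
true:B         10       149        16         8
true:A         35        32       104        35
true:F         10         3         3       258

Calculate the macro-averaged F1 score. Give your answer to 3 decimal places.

0.752

Per-class F1 score (2·TP/(2·TP+FP+FN)):
  O: TP=286, FP=10+35+10=55, FN=26+34+20=80 → 572/707 = 0.8091
  B: TP=149, FP=26+32+3=61, FN=10+16+8=34 → 298/393 = 0.7583
  A: TP=104, FP=34+16+3=53, FN=35+32+35=102 → 208/363 = 0.5730
  F: TP=258, FP=20+8+35=63, FN=10+3+3=16 → 516/595 = 0.8672
Macro-F1 score = mean = (0.8091 + 0.7583 + 0.5730 + 0.8672) / 4 = 0.752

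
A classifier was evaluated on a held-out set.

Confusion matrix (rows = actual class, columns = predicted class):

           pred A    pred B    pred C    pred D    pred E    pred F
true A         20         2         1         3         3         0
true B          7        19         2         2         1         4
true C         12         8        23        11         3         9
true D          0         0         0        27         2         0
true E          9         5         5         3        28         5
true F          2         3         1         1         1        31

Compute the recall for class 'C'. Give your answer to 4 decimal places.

0.3485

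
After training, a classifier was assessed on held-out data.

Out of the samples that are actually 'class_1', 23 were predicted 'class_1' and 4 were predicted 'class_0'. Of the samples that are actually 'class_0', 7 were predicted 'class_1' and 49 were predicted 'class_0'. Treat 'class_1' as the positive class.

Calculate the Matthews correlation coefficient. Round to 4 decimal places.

0.7088

MCC = (TP·TN − FP·FN) / √((TP+FP)(TP+FN)(TN+FP)(TN+FN))
Numerator = 23·49 − 7·4 = 1099
Denominator = √(30·27·56·53) = √2404080 = 1550.5096
MCC = 1099 / 1550.5096 = 0.7088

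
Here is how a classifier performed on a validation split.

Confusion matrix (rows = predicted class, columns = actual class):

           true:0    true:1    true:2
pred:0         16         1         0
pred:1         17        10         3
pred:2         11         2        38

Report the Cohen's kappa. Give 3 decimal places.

Observed agreement pₒ = trace/N = 64/98 = 0.6531
Expected agreement pₑ = Σ (rowᵢ·colᵢ)/N² = (44·17 + 13·30 + 41·51)/98² = 0.3362
κ = (pₒ − pₑ)/(1 − pₑ) = (0.6531 − 0.3362)/(1 − 0.3362) = 0.477

0.477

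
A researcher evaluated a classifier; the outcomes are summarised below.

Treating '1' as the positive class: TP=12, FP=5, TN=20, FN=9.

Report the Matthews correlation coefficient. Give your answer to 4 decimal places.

MCC = (TP·TN − FP·FN) / √((TP+FP)(TP+FN)(TN+FP)(TN+FN))
Numerator = 12·20 − 5·9 = 195
Denominator = √(17·21·25·29) = √258825 = 508.7485
MCC = 195 / 508.7485 = 0.3833

0.3833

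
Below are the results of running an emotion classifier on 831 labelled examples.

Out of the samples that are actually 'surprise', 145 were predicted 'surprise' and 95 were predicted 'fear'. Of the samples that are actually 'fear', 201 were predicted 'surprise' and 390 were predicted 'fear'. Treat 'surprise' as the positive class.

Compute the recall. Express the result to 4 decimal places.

0.6042

Recall = TP/(TP+FN) = 145/(145+95) = 145/240 = 0.6042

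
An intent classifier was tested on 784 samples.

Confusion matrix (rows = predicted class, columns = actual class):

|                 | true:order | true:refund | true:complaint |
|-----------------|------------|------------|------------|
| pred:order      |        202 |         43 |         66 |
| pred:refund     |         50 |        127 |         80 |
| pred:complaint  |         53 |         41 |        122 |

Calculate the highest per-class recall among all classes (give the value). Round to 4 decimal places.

0.6623

Per-class recall (TP/(TP+FN)):
  order: TP=202, FN=50+53=103 → 202/305 = 0.66230
  refund: TP=127, FN=43+41=84 → 127/211 = 0.60190
  complaint: TP=122, FN=66+80=146 → 122/268 = 0.45522
Highest is class 'order' with recall = 0.6623.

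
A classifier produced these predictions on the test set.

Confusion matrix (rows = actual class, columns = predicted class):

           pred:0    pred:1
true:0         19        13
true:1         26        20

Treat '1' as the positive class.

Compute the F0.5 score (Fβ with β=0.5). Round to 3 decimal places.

0.562

Fβ = (1+β²)·TP / ((1+β²)·TP + β²·FN + FP), with β²=1/4
= 1.25·20 / (1.25·20 + 0.25·26 + 13) = 0.562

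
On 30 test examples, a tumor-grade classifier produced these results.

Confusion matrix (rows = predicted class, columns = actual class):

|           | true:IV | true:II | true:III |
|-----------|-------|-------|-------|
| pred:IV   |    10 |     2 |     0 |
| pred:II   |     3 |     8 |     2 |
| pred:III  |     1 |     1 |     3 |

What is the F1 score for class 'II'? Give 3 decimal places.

0.667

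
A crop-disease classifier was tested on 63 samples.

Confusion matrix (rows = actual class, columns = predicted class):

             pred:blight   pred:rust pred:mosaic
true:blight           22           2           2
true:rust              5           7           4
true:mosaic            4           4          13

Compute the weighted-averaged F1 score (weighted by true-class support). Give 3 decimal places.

0.658

Per-class F1 score (2·TP/(2·TP+FP+FN)):
  blight: TP=22, FP=5+4=9, FN=2+2=4 → 44/57 = 0.7719
  rust: TP=7, FP=2+4=6, FN=5+4=9 → 14/29 = 0.4828
  mosaic: TP=13, FP=2+4=6, FN=4+4=8 → 26/40 = 0.6500
Weighted-F1 score = Σ (supportᵢ/N)·F1 scoreᵢ with N=63: (26/63)·0.7719 + (16/63)·0.4828 + (21/63)·0.6500 = 0.658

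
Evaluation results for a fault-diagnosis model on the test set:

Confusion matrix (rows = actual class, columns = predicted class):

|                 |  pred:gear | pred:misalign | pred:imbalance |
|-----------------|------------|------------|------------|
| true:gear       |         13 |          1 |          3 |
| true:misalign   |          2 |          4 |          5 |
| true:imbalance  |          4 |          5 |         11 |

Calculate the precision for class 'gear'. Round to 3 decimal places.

One-vs-rest for 'gear': TP = diagonal; FP = other classes predicted 'gear'; FN = 'gear' predicted as other.
precision = TP/(TP+FP).
gear: TP=13, FP=2+4=6 → 13/19 = 0.6842

0.684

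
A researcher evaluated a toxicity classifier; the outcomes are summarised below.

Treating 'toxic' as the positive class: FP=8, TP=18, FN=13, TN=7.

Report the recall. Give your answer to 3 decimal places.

0.581

Recall = TP/(TP+FN) = 18/(18+13) = 18/31 = 0.581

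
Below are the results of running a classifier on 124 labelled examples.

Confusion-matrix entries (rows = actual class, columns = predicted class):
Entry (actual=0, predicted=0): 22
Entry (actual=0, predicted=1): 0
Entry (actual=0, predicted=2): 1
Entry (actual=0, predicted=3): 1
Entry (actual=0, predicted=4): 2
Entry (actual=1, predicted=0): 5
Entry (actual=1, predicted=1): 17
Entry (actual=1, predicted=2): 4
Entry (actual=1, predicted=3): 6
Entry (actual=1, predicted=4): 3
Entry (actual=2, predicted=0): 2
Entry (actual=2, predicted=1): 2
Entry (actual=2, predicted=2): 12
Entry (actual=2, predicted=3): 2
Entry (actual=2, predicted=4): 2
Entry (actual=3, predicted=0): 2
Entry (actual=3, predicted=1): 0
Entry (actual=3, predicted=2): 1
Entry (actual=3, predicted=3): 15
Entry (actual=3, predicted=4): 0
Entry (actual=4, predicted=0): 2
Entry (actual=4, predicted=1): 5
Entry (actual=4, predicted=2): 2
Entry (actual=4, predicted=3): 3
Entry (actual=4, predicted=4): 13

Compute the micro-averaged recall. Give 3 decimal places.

Micro-averaging pools counts across classes: ΣTP=79, ΣFP=45, ΣFN=45.
Micro-recall = TP/(TP+FN) on pooled counts = 0.637 (equals overall accuracy in single-label multiclass).

0.637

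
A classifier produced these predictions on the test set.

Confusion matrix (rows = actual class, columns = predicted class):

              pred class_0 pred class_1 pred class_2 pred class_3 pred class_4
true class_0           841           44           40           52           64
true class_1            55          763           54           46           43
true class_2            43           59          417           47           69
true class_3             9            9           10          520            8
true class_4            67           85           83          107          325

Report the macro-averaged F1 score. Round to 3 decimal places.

0.724

Per-class F1 score (2·TP/(2·TP+FP+FN)):
  class_0: TP=841, FP=55+43+9+67=174, FN=44+40+52+64=200 → 1682/2056 = 0.8181
  class_1: TP=763, FP=44+59+9+85=197, FN=55+54+46+43=198 → 1526/1921 = 0.7944
  class_2: TP=417, FP=40+54+10+83=187, FN=43+59+47+69=218 → 834/1239 = 0.6731
  class_3: TP=520, FP=52+46+47+107=252, FN=9+9+10+8=36 → 1040/1328 = 0.7831
  class_4: TP=325, FP=64+43+69+8=184, FN=67+85+83+107=342 → 650/1176 = 0.5527
Macro-F1 score = mean = (0.8181 + 0.7944 + 0.6731 + 0.7831 + 0.5527) / 5 = 0.724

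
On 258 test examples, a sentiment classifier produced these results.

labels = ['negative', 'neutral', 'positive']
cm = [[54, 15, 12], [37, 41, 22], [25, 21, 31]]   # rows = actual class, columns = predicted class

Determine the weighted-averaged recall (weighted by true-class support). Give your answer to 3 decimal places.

0.488

Per-class recall (TP/(TP+FN)):
  negative: TP=54, FN=15+12=27 → 54/81 = 0.6667
  neutral: TP=41, FN=37+22=59 → 41/100 = 0.4100
  positive: TP=31, FN=25+21=46 → 31/77 = 0.4026
Weighted-recall = Σ (supportᵢ/N)·recallᵢ with N=258: (81/258)·0.6667 + (100/258)·0.4100 + (77/258)·0.4026 = 0.488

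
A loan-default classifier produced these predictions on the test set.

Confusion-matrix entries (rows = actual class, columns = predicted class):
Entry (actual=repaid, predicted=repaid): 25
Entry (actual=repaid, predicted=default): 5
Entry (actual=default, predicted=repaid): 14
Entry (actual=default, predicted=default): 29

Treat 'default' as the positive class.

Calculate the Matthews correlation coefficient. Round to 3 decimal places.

MCC = (TP·TN − FP·FN) / √((TP+FP)(TP+FN)(TN+FP)(TN+FN))
Numerator = 29·25 − 5·14 = 655
Denominator = √(34·43·30·39) = √1710540 = 1307.8761
MCC = 655 / 1307.8761 = 0.501

0.501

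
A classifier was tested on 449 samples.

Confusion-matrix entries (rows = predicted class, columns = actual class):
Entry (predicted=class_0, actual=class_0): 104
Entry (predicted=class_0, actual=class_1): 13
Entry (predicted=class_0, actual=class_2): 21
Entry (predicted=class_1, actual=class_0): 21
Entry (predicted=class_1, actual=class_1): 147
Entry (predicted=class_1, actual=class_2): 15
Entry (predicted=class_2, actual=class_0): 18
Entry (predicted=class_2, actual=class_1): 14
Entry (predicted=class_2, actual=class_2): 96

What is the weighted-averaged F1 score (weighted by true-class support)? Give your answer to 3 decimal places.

0.772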